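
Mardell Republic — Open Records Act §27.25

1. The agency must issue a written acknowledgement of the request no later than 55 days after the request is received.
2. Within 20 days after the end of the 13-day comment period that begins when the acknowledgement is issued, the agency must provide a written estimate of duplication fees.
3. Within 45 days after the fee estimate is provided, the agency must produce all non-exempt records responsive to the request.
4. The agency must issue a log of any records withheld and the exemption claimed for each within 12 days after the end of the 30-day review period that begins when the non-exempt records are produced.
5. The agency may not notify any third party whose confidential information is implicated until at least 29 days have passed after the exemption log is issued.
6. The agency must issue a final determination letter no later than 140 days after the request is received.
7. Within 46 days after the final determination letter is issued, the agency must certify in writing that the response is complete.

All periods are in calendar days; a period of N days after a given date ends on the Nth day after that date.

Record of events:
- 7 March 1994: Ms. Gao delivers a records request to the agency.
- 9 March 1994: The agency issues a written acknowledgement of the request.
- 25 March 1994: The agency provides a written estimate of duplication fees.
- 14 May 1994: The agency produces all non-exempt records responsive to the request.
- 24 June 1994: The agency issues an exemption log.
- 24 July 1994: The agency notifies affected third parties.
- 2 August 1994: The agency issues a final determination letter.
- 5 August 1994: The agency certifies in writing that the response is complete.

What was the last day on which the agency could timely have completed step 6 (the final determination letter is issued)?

25 July 1994

Step 6 runs from 7 March 1994, when the request is received. 140 days after 7 March 1994 is 25 July 1994.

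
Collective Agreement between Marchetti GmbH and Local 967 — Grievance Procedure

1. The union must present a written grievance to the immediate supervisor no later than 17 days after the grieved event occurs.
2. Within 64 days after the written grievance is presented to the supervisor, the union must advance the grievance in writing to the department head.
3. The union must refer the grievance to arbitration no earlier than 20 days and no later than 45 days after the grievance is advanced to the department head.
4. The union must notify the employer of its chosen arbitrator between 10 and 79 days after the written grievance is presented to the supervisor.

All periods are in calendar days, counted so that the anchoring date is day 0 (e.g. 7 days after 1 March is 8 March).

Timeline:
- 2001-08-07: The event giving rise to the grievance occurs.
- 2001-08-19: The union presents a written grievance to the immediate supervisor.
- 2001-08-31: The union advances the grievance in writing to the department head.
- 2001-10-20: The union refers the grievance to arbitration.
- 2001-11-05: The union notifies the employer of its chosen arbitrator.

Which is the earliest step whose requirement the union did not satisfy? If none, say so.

Step 3

Step 1: 17 days after 2001-08-07 (when the grieved event occurs) is 2001-08-24; done 2001-08-19 — timely.
Step 2: 64 days after 2001-08-19 (when the written grievance is presented to the supervisor) is 2001-10-22; completed 2001-08-31, before the deadline.
Step 3: the window is 20–45 days after 2001-08-31 (when the grievance is advanced to the department head), so 2001-09-20 through 2001-10-15; 2001-10-20 is 5 days past the end of the window.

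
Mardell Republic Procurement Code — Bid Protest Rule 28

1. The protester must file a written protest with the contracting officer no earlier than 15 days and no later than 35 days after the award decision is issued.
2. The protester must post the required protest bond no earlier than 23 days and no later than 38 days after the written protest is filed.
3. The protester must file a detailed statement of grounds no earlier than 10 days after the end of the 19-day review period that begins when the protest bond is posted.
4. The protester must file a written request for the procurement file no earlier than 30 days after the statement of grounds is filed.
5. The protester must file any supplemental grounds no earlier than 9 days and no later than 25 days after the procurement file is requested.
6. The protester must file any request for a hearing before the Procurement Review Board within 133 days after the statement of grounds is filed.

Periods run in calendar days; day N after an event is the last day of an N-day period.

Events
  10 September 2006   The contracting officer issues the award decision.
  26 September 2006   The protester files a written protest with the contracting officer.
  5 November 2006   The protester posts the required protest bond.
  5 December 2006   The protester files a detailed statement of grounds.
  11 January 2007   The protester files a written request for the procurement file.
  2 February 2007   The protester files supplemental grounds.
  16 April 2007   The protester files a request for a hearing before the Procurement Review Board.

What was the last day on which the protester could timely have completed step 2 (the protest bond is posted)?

3 November 2006

Step 2 runs from 26 September 2006, when the written protest is filed. The window is 23–38 days after 26 September 2006; it closes on 3 November 2006.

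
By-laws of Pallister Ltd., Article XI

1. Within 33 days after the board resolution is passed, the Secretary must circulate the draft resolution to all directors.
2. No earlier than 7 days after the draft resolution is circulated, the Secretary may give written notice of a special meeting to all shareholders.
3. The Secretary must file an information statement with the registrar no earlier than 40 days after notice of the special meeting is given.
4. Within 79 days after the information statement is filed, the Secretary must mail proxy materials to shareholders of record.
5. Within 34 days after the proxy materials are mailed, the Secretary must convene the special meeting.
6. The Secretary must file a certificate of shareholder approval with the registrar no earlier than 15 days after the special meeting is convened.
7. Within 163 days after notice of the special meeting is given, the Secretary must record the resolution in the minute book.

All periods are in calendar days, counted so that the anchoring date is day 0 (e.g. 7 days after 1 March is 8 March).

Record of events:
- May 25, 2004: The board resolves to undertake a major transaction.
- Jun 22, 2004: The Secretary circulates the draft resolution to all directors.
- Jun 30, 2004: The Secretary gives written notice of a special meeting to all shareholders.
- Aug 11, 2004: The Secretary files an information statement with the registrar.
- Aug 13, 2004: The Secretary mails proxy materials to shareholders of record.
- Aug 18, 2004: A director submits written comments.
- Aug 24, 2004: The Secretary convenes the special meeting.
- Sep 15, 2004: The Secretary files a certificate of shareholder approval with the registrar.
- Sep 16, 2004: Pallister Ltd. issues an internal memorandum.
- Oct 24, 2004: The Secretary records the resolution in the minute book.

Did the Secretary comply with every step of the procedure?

Yes

Step 1 — counting 33 days from May 25, 2004 (when the board resolution is passed) gives a deadline of Jun 27, 2004; Jun 22, 2004 is within that limit.
Step 2 — must wait 7 days from Jun 22, 2004 (when the draft resolution is circulated), so not before Jun 29, 2004; done Jun 30, 2004, after the minimum wait.
Step 3 — must wait 40 days from Jun 30, 2004 (when notice of the special meeting is given), so not before Aug 9, 2004; done Aug 11, 2004, after the minimum wait.
Step 4 — counting 79 days from Aug 11, 2004 (when the information statement is filed) gives a deadline of Oct 29, 2004; done Aug 13, 2004 — timely.
Step 5 — counting 34 days from Aug 13, 2004 (when the proxy materials are mailed) gives a deadline of Sep 16, 2004; done Aug 24, 2004 — timely.
Step 6 — must wait 15 days from Aug 24, 2004 (when the special meeting is convened), so not before Sep 8, 2004; done Sep 15, 2004, after the minimum wait.
Step 7 — counting 163 days from Jun 30, 2004 (when notice of the special meeting is given) gives a deadline of Dec 10, 2004; completed Oct 24, 2004, before the deadline.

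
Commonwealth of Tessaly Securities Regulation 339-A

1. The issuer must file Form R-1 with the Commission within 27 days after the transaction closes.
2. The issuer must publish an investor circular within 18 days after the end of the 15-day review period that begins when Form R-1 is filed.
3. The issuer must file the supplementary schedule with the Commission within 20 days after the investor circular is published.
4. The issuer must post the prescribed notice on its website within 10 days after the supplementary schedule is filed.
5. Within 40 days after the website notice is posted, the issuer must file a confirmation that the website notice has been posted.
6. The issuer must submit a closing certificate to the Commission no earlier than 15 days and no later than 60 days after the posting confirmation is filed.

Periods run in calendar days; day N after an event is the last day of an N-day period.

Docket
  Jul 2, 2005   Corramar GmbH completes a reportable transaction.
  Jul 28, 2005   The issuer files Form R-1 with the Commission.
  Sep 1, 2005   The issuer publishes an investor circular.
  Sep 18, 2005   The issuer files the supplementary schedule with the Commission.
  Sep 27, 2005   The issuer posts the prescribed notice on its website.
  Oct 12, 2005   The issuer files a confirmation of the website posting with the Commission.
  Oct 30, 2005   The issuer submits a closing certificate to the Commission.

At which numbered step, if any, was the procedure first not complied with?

Step 1: 27 days after Jul 2, 2005 (when the transaction closes) is Jul 29, 2005; Jul 28, 2005 is within that limit.
Step 2: 18 days after Aug 12, 2005 (end of the 15-day review period, which began when Form R-1 is filed on Jul 28, 2005) is Aug 30, 2005; done Sep 1, 2005 — 2 days late.

Step 2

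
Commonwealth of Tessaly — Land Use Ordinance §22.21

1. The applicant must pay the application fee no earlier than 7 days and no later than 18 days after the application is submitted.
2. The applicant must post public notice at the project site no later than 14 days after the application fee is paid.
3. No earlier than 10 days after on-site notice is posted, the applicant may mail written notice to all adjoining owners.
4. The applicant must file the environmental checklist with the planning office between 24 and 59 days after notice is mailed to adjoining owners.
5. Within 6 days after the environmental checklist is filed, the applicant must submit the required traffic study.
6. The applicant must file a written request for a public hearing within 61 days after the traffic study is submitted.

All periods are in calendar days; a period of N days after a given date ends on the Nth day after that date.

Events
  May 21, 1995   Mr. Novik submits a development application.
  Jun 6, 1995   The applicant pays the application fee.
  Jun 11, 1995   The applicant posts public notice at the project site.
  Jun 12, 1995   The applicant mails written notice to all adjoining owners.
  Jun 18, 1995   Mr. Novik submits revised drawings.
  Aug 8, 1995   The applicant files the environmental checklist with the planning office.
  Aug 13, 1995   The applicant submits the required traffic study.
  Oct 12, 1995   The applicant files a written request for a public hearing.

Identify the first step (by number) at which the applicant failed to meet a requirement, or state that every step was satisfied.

(1) the permitted window runs from May 21, 1995 + 7 = May 28, 1995 to May 21, 1995 + 18 = Jun 8, 1995; done Jun 6, 1995, which is between those dates.
(2) due by Jun 6, 1995 + 14 days = Jun 20, 1995; completed Jun 11, 1995, before the deadline.
(3) permitted from Jun 11, 1995 + 10 days = Jun 21, 1995 onward; acted on Jun 12, 1995, 9 days prematurely.

Step 3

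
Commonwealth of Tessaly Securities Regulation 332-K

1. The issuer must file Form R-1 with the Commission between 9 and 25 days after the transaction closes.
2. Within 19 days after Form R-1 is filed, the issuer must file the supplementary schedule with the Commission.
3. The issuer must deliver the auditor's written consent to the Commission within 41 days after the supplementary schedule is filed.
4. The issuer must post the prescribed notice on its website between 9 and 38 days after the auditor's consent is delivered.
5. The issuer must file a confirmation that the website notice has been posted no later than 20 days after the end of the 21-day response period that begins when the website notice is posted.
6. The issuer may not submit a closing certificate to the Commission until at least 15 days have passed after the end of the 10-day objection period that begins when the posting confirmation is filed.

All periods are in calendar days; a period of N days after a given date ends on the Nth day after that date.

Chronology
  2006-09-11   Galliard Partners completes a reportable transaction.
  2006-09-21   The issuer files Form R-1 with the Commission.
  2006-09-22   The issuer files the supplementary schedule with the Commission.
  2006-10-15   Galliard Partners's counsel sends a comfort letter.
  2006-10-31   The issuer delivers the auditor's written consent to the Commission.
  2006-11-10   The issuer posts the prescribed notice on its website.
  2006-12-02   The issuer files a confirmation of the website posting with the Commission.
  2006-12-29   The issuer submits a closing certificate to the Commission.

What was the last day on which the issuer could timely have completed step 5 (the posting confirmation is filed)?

The website notice is posted on 2006-11-10; the 21-day response period therefore ends 2006-12-01, and step 5 runs from that date. 20 days after 2006-12-01 is 2006-12-21.

2006-12-21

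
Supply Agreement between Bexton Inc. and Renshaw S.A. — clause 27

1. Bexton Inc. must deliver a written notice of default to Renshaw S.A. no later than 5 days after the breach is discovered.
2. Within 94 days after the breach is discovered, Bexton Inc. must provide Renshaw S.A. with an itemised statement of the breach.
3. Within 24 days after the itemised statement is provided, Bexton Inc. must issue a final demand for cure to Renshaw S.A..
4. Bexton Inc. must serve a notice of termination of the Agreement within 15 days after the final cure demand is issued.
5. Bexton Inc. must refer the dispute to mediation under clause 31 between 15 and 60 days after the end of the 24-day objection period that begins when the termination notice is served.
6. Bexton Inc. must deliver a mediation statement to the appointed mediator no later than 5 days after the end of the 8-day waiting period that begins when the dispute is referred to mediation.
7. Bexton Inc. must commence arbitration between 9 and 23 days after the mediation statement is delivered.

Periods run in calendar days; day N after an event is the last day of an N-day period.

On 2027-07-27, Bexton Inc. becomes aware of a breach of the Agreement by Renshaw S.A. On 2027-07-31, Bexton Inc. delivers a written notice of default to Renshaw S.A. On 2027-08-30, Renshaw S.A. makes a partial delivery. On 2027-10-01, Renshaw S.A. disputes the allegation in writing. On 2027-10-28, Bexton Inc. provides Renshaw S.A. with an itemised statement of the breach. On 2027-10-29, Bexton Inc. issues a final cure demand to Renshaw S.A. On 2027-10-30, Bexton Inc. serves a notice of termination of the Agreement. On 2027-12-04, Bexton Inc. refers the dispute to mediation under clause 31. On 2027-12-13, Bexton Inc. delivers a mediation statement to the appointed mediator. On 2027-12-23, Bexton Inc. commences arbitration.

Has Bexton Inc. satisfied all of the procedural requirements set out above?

No

Step 1 — counting 5 days from 2027-07-27 (when the breach is discovered) gives a deadline of 2027-08-01; done 2027-07-31 — timely.
Step 2 — counting 94 days from 2027-07-27 (when the breach is discovered) gives a deadline of 2027-10-29; completed 2027-10-28, before the deadline.
Step 3 — counting 24 days from 2027-10-28 (when the itemised statement is provided) gives a deadline of 2027-11-21; completed 2027-10-29, before the deadline.
Step 4 — counting 15 days from 2027-10-29 (when the final cure demand is issued) gives a deadline of 2027-11-13; done 2027-10-30 — timely.
Step 5 — 15 and 60 days from 2027-11-23 (end of the 24-day objection period, which began when the termination notice is served on 2027-10-30) are 2027-12-08 and 2028-01-22 respectively; done 2027-12-04 — 4 days before the window opened.
Later steps need not be reached.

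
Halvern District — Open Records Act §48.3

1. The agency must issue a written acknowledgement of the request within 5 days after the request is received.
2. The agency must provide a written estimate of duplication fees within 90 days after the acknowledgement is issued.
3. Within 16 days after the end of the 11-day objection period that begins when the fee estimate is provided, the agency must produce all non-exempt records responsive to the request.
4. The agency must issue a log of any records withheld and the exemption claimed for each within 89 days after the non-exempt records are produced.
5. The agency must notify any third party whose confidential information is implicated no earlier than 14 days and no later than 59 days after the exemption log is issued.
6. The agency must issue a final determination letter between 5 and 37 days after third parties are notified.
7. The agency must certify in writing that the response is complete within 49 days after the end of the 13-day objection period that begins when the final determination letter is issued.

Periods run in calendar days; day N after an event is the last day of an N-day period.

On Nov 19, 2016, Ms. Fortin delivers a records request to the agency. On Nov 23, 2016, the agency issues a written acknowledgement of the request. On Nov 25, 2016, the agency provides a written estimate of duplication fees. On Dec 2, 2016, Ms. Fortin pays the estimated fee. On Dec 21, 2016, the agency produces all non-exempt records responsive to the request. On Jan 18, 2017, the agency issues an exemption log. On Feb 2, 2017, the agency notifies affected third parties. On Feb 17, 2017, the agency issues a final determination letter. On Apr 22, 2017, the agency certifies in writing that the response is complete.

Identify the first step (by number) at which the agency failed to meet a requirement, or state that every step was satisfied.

(1) due by Nov 19, 2016 + 5 days = Nov 24, 2016; completed Nov 23, 2016, before the deadline.
(2) due by Nov 23, 2016 + 90 days = Feb 21, 2017; completed Nov 25, 2016, before the deadline.
(3) due by Dec 6, 2016 + 16 days = Dec 22, 2016; Dec 21, 2016 is within that limit.
(4) due by Dec 21, 2016 + 89 days = Mar 20, 2017; done Jan 18, 2017 — timely.
(5) the permitted window runs from Jan 18, 2017 + 14 = Feb 1, 2017 to Jan 18, 2017 + 59 = Mar 18, 2017; done Feb 2, 2017 — within the window.
(6) the permitted window runs from Feb 2, 2017 + 5 = Feb 7, 2017 to Feb 2, 2017 + 37 = Mar 11, 2017; done Feb 17, 2017 — within the window.
(7) due by Mar 2, 2017 + 49 days = Apr 20, 2017; not done until Apr 22, 2017, 2 days after the deadline.

Step 7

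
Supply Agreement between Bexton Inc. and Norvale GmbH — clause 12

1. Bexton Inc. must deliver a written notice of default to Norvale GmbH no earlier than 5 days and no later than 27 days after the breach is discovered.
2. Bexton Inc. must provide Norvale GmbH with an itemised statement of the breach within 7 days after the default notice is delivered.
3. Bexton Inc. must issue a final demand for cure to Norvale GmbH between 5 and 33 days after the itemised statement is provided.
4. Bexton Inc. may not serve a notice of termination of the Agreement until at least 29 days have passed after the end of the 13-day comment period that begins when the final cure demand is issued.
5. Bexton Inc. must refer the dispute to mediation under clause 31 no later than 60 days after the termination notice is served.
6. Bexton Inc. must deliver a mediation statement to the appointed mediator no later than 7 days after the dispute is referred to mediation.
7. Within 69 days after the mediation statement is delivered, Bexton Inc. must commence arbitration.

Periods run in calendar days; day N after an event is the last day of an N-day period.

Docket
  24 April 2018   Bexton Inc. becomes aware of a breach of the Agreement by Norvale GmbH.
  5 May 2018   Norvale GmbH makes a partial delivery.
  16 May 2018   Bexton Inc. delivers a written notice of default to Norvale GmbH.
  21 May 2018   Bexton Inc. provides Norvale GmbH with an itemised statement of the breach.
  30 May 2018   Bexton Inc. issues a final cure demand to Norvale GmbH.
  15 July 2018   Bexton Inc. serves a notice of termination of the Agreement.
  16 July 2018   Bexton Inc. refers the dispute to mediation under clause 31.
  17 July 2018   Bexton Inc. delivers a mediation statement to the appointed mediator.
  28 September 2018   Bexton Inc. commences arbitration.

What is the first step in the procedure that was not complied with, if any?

Step 7

Step 1 — 5 and 27 days from 24 April 2018 (when the breach is discovered) are 29 April 2018 and 21 May 2018 respectively; done 16 May 2018 — within the window.
Step 2 — counting 7 days from 16 May 2018 (when the default notice is delivered) gives a deadline of 23 May 2018; done 21 May 2018 — timely.
Step 3 — 5 and 33 days from 21 May 2018 (when the itemised statement is provided) are 26 May 2018 and 23 June 2018 respectively; 30 May 2018 falls inside that range.
Step 4 — must wait 29 days from 12 June 2018 (end of the 13-day comment period, which began when the final cure demand is issued on 30 May 2018), so not before 11 July 2018; 15 July 2018 is on or after that date.
Step 5 — counting 60 days from 15 July 2018 (when the termination notice is served) gives a deadline of 13 September 2018; done 16 July 2018 — timely.
Step 6 — counting 7 days from 16 July 2018 (when the dispute is referred to mediation) gives a deadline of 23 July 2018; done 17 July 2018 — timely.
Step 7 — counting 69 days from 17 July 2018 (when the mediation statement is delivered) gives a deadline of 24 September 2018; not done until 28 September 2018, 4 days after the deadline.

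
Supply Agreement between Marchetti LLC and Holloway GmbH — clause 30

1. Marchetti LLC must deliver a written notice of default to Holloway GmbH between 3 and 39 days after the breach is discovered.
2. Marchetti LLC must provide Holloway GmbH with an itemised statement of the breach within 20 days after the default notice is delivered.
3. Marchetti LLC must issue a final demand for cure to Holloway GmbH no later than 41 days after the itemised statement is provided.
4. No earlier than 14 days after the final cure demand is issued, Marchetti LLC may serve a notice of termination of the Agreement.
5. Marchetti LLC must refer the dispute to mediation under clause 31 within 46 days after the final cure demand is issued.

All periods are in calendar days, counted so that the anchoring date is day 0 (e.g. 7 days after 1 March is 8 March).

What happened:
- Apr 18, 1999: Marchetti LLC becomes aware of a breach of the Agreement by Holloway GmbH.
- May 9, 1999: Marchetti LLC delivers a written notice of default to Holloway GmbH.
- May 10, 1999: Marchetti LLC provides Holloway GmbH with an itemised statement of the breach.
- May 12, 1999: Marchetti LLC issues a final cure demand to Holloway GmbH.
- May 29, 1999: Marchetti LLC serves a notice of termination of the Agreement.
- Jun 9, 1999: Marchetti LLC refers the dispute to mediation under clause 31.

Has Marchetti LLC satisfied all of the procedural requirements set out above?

Yes

Step 1: the window is 3–39 days after Apr 18, 1999 (when the breach is discovered), so Apr 21, 1999 through May 27, 1999; done May 9, 1999 — within the window.
Step 2: 20 days after May 9, 1999 (when the default notice is delivered) is May 29, 1999; done May 10, 1999 — timely.
Step 3: 41 days after May 10, 1999 (when the itemised statement is provided) is Jun 20, 1999; completed May 12, 1999, before the deadline.
Step 4: the earliest permitted date is 14 days after May 12, 1999 (when the final cure demand is issued), i.e. May 26, 1999; done May 29, 1999, after the minimum wait.
Step 5: 46 days after May 12, 1999 (when the final cure demand is issued) is Jun 27, 1999; done Jun 9, 1999 — timely.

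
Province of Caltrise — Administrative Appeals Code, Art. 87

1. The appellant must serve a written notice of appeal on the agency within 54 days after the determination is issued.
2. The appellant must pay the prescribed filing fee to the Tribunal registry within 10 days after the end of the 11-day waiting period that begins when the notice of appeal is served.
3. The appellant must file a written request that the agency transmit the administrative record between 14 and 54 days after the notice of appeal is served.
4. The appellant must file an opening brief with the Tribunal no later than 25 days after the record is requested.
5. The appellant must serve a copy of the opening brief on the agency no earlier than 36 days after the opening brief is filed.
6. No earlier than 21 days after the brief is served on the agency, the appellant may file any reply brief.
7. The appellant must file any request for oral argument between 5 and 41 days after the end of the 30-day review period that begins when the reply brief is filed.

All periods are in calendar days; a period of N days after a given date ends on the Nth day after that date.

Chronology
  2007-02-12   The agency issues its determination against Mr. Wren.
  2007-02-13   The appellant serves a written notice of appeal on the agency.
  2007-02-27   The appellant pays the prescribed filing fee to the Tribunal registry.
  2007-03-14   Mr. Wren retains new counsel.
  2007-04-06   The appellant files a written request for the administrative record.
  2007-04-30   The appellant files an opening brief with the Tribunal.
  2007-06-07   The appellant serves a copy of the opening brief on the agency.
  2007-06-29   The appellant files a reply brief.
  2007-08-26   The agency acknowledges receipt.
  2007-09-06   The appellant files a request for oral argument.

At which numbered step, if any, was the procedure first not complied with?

Step 1: 54 days after 2007-02-12 (when the determination is issued) is 2007-04-07; 2007-02-13 is within that limit.
Step 2: 10 days after 2007-02-24 (end of the 11-day waiting period, which began when the notice of appeal is served on 2007-02-13) is 2007-03-06; done 2007-02-27 — timely.
Step 3: the window is 14–54 days after 2007-02-13 (when the notice of appeal is served), so 2007-02-27 through 2007-04-08; done 2007-04-06, which is between those dates.
Step 4: 25 days after 2007-04-06 (when the record is requested) is 2007-05-01; completed 2007-04-30, before the deadline.
Step 5: the earliest permitted date is 36 days after 2007-04-30 (when the opening brief is filed), i.e. 2007-06-05; 2007-06-07 is on or after that date.
Step 6: the earliest permitted date is 21 days after 2007-06-07 (when the brief is served on the agency), i.e. 2007-06-28; 2007-06-29 is on or after that date.
Step 7: the window is 5–41 days after 2007-07-29 (end of the 30-day review period, which began when the reply brief is filed on 2007-06-29), so 2007-08-03 through 2007-09-08; 2007-09-06 falls inside that range.

None — every step was satisfied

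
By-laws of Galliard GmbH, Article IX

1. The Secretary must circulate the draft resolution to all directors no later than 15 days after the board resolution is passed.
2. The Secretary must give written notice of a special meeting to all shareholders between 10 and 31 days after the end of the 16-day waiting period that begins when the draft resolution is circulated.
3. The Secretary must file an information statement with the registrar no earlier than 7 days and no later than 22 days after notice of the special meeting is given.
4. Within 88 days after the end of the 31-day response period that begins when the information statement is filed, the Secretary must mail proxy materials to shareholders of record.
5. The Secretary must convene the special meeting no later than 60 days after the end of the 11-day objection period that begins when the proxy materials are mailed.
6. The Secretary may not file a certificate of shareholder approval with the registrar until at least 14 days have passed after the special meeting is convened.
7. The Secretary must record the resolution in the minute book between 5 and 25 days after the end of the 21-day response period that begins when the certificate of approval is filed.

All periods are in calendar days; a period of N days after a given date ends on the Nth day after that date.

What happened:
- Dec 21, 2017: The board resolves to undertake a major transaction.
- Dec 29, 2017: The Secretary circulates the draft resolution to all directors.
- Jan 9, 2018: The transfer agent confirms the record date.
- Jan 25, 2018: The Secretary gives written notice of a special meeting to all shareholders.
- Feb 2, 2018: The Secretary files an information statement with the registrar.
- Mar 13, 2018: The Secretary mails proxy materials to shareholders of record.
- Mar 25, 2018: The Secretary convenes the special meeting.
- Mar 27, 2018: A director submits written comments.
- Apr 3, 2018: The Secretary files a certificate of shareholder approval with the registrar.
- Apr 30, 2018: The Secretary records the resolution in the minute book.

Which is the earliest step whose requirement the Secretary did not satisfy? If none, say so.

Step 6

Step 1 — counting 15 days from Dec 21, 2017 (when the board resolution is passed) gives a deadline of Jan 5, 2018; Dec 29, 2017 is within that limit.
Step 2 — 10 and 31 days from Jan 14, 2018 (end of the 16-day waiting period, which began when the draft resolution is circulated on Dec 29, 2017) are Jan 24, 2018 and Feb 14, 2018 respectively; done Jan 25, 2018 — within the window.
Step 3 — 7 and 22 days from Jan 25, 2018 (when notice of the special meeting is given) are Feb 1, 2018 and Feb 16, 2018 respectively; done Feb 2, 2018 — within the window.
Step 4 — counting 88 days from Mar 5, 2018 (end of the 31-day response period, which began when the information statement is filed on Feb 2, 2018) gives a deadline of Jun 1, 2018; Mar 13, 2018 is within that limit.
Step 5 — counting 60 days from Mar 24, 2018 (end of the 11-day objection period, which began when the proxy materials are mailed on Mar 13, 2018) gives a deadline of May 23, 2018; completed Mar 25, 2018, before the deadline.
Step 6 — must wait 14 days from Mar 25, 2018 (when the special meeting is convened), so not before Apr 8, 2018; acted on Apr 3, 2018, 5 days prematurely.
The analysis stops there.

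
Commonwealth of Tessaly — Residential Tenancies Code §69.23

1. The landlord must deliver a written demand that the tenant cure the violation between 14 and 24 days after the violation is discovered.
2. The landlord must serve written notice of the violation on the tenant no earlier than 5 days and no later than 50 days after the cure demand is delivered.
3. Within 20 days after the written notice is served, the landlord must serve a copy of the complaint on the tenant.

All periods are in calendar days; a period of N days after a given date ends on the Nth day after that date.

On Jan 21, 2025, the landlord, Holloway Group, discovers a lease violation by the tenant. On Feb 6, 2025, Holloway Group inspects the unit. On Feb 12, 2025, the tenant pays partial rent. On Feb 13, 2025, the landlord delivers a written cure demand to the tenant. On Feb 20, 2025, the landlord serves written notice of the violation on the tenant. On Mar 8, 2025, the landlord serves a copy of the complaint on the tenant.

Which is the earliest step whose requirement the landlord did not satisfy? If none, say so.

None — every step was satisfied

(1) the permitted window runs from Jan 21, 2025 + 14 = Feb 4, 2025 to Jan 21, 2025 + 24 = Feb 14, 2025; Feb 13, 2025 falls inside that range.
(2) the permitted window runs from Feb 13, 2025 + 5 = Feb 18, 2025 to Feb 13, 2025 + 50 = Apr 4, 2025; done Feb 20, 2025, which is between those dates.
(3) due by Feb 20, 2025 + 20 days = Mar 12, 2025; completed Mar 8, 2025, before the deadline.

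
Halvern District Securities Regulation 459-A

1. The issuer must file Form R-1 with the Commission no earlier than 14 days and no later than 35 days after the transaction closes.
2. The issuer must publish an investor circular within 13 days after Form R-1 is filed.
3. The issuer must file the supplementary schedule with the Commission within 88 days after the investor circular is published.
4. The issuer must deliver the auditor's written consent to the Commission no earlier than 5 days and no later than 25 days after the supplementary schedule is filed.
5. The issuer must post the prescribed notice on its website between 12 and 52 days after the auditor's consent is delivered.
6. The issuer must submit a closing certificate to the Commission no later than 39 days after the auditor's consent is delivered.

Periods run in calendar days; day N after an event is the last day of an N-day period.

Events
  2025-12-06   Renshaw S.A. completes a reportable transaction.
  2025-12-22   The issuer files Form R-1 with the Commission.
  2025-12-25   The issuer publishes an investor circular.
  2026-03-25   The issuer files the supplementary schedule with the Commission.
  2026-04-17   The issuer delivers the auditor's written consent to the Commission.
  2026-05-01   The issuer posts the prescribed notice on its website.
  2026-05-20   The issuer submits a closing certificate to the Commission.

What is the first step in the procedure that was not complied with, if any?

Step 1 — 14 and 35 days from 2025-12-06 (when the transaction closes) are 2025-12-20 and 2026-01-10 respectively; 2025-12-22 falls inside that range.
Step 2 — counting 13 days from 2025-12-22 (when Form R-1 is filed) gives a deadline of 2026-01-04; completed 2025-12-25, before the deadline.
Step 3 — counting 88 days from 2025-12-25 (when the investor circular is published) gives a deadline of 2026-03-23; 2026-03-25 misses that deadline by 2 days.

Step 3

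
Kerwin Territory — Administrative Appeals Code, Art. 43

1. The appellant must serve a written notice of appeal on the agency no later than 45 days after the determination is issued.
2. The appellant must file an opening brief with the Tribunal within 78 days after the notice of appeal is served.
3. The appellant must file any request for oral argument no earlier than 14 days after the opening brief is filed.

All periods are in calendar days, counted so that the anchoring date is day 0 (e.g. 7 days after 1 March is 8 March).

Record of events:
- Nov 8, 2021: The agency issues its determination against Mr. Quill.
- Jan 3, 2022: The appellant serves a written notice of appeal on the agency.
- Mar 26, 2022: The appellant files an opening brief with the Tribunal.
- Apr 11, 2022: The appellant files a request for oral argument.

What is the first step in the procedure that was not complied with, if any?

Step 1: 45 days after Nov 8, 2021 (when the determination is issued) is Dec 23, 2021; Jan 3, 2022 misses that deadline by 11 days.
The analysis stops there.

Step 1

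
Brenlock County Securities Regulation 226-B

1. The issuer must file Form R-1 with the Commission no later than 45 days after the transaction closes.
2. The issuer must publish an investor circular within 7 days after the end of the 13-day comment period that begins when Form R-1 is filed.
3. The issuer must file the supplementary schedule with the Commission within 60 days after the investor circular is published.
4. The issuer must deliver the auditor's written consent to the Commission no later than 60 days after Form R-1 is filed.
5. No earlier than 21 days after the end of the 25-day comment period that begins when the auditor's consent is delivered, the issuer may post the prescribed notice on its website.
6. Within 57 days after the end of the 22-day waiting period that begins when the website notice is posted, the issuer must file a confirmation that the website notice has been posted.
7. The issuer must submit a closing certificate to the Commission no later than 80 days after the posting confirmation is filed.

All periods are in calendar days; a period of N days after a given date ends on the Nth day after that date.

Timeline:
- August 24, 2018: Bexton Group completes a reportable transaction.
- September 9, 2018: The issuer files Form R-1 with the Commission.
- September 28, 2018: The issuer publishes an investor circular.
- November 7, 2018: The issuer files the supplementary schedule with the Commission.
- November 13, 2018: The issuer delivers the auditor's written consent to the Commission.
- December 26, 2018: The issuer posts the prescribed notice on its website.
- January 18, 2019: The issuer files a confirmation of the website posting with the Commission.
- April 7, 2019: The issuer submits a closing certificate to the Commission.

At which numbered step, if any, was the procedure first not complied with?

(1) due by August 24, 2018 + 45 days = October 8, 2018; completed September 9, 2018, before the deadline.
(2) due by September 22, 2018 + 7 days = September 29, 2018; completed September 28, 2018, before the deadline.
(3) due by September 28, 2018 + 60 days = November 27, 2018; completed November 7, 2018, before the deadline.
(4) due by September 9, 2018 + 60 days = November 8, 2018; November 13, 2018 misses that deadline by 5 days.
Later steps need not be reached.

Step 4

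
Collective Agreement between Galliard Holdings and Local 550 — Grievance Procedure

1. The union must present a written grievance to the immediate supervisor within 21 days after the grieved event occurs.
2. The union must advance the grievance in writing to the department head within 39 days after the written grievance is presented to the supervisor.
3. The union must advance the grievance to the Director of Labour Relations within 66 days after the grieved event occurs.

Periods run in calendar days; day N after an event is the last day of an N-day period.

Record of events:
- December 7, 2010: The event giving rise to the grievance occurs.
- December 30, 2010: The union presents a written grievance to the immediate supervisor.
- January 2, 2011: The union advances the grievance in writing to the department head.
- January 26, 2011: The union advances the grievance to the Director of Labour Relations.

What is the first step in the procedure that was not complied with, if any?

Step 1

Step 1 — counting 21 days from December 7, 2010 (when the grieved event occurs) gives a deadline of December 28, 2010; not done until December 30, 2010, 2 days after the deadline.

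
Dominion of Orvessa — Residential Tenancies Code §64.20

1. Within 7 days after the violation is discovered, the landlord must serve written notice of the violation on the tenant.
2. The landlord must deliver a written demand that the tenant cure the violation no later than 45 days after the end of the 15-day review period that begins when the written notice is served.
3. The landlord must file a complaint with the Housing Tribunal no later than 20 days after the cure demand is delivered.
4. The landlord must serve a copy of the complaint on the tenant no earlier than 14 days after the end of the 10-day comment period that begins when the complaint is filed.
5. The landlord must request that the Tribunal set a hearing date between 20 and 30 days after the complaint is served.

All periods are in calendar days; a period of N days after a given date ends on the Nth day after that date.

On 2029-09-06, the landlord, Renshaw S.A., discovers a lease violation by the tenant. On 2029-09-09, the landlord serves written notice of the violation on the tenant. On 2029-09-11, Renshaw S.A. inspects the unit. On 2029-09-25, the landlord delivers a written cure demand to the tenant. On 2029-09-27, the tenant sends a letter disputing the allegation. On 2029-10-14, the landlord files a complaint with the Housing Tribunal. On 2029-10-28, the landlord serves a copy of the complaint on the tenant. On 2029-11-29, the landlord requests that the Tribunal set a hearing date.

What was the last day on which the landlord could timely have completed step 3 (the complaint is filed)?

2029-10-15

Step 3 runs from 2029-09-25, when the cure demand is delivered. 20 days after 2029-09-25 is 2029-10-15.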